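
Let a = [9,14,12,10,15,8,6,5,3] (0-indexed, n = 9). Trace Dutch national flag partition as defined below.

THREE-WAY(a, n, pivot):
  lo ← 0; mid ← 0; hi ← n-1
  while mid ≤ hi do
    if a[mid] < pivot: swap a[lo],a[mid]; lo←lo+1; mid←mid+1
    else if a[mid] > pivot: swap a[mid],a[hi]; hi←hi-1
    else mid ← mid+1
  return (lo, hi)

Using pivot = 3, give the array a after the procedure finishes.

[3,12,10,15,8,6,5,14,9]

pivot = 3; lo=0, mid=0, hi=8
a[mid]=9>3: swap a[0],a[8]; hi=7 → [3,14,12,10,15,8,6,5,9]
a[mid]=3=3: mid=1
a[mid]=14>3: swap a[1],a[7]; hi=6 → [3,5,12,10,15,8,6,14,9]
a[mid]=5>3: swap a[1],a[6]; hi=5 → [3,6,12,10,15,8,5,14,9]
a[mid]=6>3: swap a[1],a[5]; hi=4 → [3,8,12,10,15,6,5,14,9]
a[mid]=8>3: swap a[1],a[4]; hi=3 → [3,15,12,10,8,6,5,14,9]
a[mid]=15>3: swap a[1],a[3]; hi=2 → [3,10,12,15,8,6,5,14,9]
a[mid]=10>3: swap a[1],a[2]; hi=1 → [3,12,10,15,8,6,5,14,9]
a[mid]=12>3: swap a[1],a[1]; hi=0 → [3,12,10,15,8,6,5,14,9]
end: lo=0, hi=0; a = [3,12,10,15,8,6,5,14,9]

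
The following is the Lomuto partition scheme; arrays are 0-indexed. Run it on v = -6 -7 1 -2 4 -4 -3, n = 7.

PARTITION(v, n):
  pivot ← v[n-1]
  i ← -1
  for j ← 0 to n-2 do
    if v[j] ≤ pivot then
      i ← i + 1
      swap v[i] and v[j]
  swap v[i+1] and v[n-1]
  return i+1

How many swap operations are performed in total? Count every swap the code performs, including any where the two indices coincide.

pivot=-3, i=-1
j=0: -6≤-3, i=0, swap(0,0) ⇒ -6 -7 1 -2 4 -4 -3
j=1: -7≤-3, i=1, swap(1,1) ⇒ -6 -7 1 -2 4 -4 -3
j=2: 1>-3, skip
j=3: -2>-3, skip
j=4: 4>-3, skip
j=5: -4≤-3, i=2, swap(2,5) ⇒ -6 -7 -4 -2 4 1 -3
swap(3,6) ⇒ -6 -7 -4 -3 4 1 -2; return 3

4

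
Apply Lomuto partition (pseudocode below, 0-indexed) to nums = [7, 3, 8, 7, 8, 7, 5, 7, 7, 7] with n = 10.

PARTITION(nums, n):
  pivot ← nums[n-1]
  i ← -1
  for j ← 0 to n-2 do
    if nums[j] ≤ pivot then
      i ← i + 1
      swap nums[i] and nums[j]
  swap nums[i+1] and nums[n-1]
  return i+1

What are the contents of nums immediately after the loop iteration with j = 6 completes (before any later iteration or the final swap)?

[7, 3, 7, 7, 5, 8, 8, 7, 7, 7]

pivot = nums[9] = 7; i = -1
j=0: nums[0]=7 ≤ 7 → i=0, swap nums[0],nums[0] (no change) → [7, 3, 8, 7, 8, 7, 5, 7, 7, 7]
j=1: nums[1]=3 ≤ 7 → i=1, swap nums[1],nums[1] (no change) → [7, 3, 8, 7, 8, 7, 5, 7, 7, 7]
j=2: nums[2]=8 > 7 → no swap
j=3: nums[3]=7 ≤ 7 → i=2, swap nums[2],nums[3] → [7, 3, 7, 8, 8, 7, 5, 7, 7, 7]
j=4: nums[4]=8 > 7 → no swap
j=5: nums[5]=7 ≤ 7 → i=3, swap nums[3],nums[5] → [7, 3, 7, 7, 8, 8, 5, 7, 7, 7]
j=6: nums[6]=5 ≤ 7 → i=4, swap nums[4],nums[6] → [7, 3, 7, 7, 5, 8, 8, 7, 7, 7]
(after j=6) nums = [7, 3, 7, 7, 5, 8, 8, 7, 7, 7]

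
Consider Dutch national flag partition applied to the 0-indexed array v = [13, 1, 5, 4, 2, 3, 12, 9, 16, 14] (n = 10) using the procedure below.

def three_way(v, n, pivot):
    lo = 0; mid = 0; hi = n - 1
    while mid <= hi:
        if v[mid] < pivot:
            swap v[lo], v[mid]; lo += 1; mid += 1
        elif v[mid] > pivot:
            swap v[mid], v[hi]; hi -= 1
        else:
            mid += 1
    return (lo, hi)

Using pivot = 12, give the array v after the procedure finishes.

[9, 1, 5, 4, 2, 3, 12, 16, 14, 13]

lo=0 mid=0 hi=9
13>12: swap(0,9), hi=8 ⇒ [14, 1, 5, 4, 2, 3, 12, 9, 16, 13]
14>12: swap(0,8), hi=7 ⇒ [16, 1, 5, 4, 2, 3, 12, 9, 14, 13]
16>12: swap(0,7), hi=6 ⇒ [9, 1, 5, 4, 2, 3, 12, 16, 14, 13]
9<12: swap(0,0), lo=1 mid=1 ⇒ [9, 1, 5, 4, 2, 3, 12, 16, 14, 13]
1<12: swap(1,1), lo=2 mid=2 ⇒ [9, 1, 5, 4, 2, 3, 12, 16, 14, 13]
5<12: swap(2,2), lo=3 mid=3 ⇒ [9, 1, 5, 4, 2, 3, 12, 16, 14, 13]
4<12: swap(3,3), lo=4 mid=4 ⇒ [9, 1, 5, 4, 2, 3, 12, 16, 14, 13]
2<12: swap(4,4), lo=5 mid=5 ⇒ [9, 1, 5, 4, 2, 3, 12, 16, 14, 13]
3<12: swap(5,5), lo=6 mid=6 ⇒ [9, 1, 5, 4, 2, 3, 12, 16, 14, 13]
12=12: mid=7
done. lo=6 hi=6; v=[9, 1, 5, 4, 2, 3, 12, 16, 14, 13]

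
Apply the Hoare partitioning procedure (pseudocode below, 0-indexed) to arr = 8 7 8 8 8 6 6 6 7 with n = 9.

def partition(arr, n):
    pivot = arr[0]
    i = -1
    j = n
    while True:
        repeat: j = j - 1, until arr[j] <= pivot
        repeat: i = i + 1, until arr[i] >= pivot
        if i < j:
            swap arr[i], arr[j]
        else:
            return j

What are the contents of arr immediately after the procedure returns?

pivot = arr[0] = 8; i = -1, j = 9
j→8 (arr[8]=7≤8), i→0 (arr[0]=8≥8); i<j, swap → 7 7 8 8 8 6 6 6 8
j→7 (arr[7]=6≤8), i→2 (arr[2]=8≥8); i<j, swap → 7 7 6 8 8 6 6 8 8
j→6 (arr[6]=6≤8), i→3 (arr[3]=8≥8); i<j, swap → 7 7 6 6 8 6 8 8 8
j→5 (arr[5]=6≤8), i→4 (arr[4]=8≥8); i<j, swap → 7 7 6 6 6 8 8 8 8
j→4, i→5; i≥j, return j=4. arr = 7 7 6 6 6 8 8 8 8

7 7 6 6 6 8 8 8 8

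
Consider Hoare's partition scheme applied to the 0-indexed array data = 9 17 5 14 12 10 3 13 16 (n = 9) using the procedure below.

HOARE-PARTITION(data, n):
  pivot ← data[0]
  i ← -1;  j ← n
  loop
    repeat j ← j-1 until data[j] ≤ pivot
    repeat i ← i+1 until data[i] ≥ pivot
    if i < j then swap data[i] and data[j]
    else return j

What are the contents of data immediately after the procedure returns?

pivot = data[0] = 9; i = -1, j = 9
j→6 (data[6]=3≤9), i→0 (data[0]=9≥9); i<j, swap → 3 17 5 14 12 10 9 13 16
j→2 (data[2]=5≤9), i→1 (data[1]=17≥9); i<j, swap → 3 5 17 14 12 10 9 13 16
j→1, i→2; i≥j, return j=1. data = 3 5 17 14 12 10 9 13 16

3 5 17 14 12 10 9 13 16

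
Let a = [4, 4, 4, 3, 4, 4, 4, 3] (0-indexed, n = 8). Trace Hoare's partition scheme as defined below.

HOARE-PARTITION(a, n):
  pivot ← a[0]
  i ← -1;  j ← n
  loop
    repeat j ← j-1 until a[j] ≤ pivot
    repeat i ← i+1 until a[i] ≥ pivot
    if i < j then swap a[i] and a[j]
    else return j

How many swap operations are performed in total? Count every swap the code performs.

3

pivot = a[0] = 4; i = -1, j = 8
j→7 (a[7]=3≤4), i→0 (a[0]=4≥4); i<j, swap → [3, 4, 4, 3, 4, 4, 4, 4]
j→6 (a[6]=4≤4), i→1 (a[1]=4≥4); i<j, swap → [3, 4, 4, 3, 4, 4, 4, 4]
j→5 (a[5]=4≤4), i→2 (a[2]=4≥4); i<j, swap → [3, 4, 4, 3, 4, 4, 4, 4]
j→4, i→4; i≥j, return j=4. a = [3, 4, 4, 3, 4, 4, 4, 4]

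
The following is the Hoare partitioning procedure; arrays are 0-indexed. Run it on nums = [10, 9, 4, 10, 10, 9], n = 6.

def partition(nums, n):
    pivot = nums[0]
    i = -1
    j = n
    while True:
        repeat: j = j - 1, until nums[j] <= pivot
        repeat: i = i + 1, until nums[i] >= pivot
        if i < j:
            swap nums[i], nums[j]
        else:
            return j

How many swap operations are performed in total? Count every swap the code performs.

2

pivot=10
j stops at 5 (9), i stops at 0 (10); swap ⇒ [9, 9, 4, 10, 10, 10]
j stops at 4 (10), i stops at 3 (10); swap ⇒ [9, 9, 4, 10, 10, 10]
j stops at 3, i stops at 4; i≥j ⇒ return 3. nums=[9, 9, 4, 10, 10, 10]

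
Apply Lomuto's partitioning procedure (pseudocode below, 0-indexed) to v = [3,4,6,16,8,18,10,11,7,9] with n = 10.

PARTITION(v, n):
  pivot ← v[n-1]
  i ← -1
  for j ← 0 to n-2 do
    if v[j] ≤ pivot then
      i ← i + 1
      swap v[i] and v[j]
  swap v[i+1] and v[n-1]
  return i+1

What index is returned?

5

pivot=9, i=-1
j=0: 3≤9, i=0, swap(0,0) ⇒ [3,4,6,16,8,18,10,11,7,9]
j=1: 4≤9, i=1, swap(1,1) ⇒ [3,4,6,16,8,18,10,11,7,9]
j=2: 6≤9, i=2, swap(2,2) ⇒ [3,4,6,16,8,18,10,11,7,9]
j=3: 16>9, skip
j=4: 8≤9, i=3, swap(3,4) ⇒ [3,4,6,8,16,18,10,11,7,9]
j=5: 18>9, skip
j=6: 10>9, skip
j=7: 11>9, skip
j=8: 7≤9, i=4, swap(4,8) ⇒ [3,4,6,8,7,18,10,11,16,9]
swap(5,9) ⇒ [3,4,6,8,7,9,10,11,16,18]; return 5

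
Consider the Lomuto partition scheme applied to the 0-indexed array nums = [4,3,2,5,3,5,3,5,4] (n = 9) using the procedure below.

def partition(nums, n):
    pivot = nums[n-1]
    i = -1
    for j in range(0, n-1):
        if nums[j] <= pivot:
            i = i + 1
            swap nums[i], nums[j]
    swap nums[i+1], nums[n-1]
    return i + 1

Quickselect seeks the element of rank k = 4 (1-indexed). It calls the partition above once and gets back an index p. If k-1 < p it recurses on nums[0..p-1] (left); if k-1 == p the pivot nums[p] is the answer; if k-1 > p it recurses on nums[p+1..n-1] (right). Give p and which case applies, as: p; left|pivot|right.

pivot = nums[8] = 4; i = -1
j=0: nums[0]=4 ≤ 4 → i=0, swap nums[0],nums[0] (no change) → [4,3,2,5,3,5,3,5,4]
j=1: nums[1]=3 ≤ 4 → i=1, swap nums[1],nums[1] (no change) → [4,3,2,5,3,5,3,5,4]
j=2: nums[2]=2 ≤ 4 → i=2, swap nums[2],nums[2] (no change) → [4,3,2,5,3,5,3,5,4]
j=3: nums[3]=5 > 4 → no swap
j=4: nums[4]=3 ≤ 4 → i=3, swap nums[3],nums[4] → [4,3,2,3,5,5,3,5,4]
j=5: nums[5]=5 > 4 → no swap
j=6: nums[6]=3 ≤ 4 → i=4, swap nums[4],nums[6] → [4,3,2,3,3,5,5,5,4]
j=7: nums[7]=5 > 4 → no swap
final swap nums[5],nums[8] → [4,3,2,3,3,4,5,5,5]; return 5
p = 5; k-1 = 3 < 5 ⇒ left

5; left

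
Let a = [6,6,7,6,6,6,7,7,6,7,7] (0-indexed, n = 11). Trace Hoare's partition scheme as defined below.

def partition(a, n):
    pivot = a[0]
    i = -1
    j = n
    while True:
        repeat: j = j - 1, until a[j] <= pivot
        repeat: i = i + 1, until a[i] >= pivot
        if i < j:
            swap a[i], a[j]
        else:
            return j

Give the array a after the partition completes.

pivot=6
j stops at 8 (6), i stops at 0 (6); swap ⇒ [6,6,7,6,6,6,7,7,6,7,7]
j stops at 5 (6), i stops at 1 (6); swap ⇒ [6,6,7,6,6,6,7,7,6,7,7]
j stops at 4 (6), i stops at 2 (7); swap ⇒ [6,6,6,6,7,6,7,7,6,7,7]
j stops at 3, i stops at 3; i≥j ⇒ return 3. a=[6,6,6,6,7,6,7,7,6,7,7]

[6,6,6,6,7,6,7,7,6,7,7]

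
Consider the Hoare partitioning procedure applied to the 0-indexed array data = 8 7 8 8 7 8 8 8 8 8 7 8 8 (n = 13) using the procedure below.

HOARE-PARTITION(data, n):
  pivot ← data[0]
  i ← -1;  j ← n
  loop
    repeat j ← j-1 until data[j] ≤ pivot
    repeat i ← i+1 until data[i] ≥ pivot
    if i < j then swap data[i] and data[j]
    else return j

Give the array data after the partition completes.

8 7 8 7 7 8 8 8 8 8 8 8 8

pivot = data[0] = 8; i = -1, j = 13
j→12 (data[12]=8≤8), i→0 (data[0]=8≥8); i<j, swap → 8 7 8 8 7 8 8 8 8 8 7 8 8
j→11 (data[11]=8≤8), i→2 (data[2]=8≥8); i<j, swap → 8 7 8 8 7 8 8 8 8 8 7 8 8
j→10 (data[10]=7≤8), i→3 (data[3]=8≥8); i<j, swap → 8 7 8 7 7 8 8 8 8 8 8 8 8
j→9 (data[9]=8≤8), i→5 (data[5]=8≥8); i<j, swap → 8 7 8 7 7 8 8 8 8 8 8 8 8
j→8 (data[8]=8≤8), i→6 (data[6]=8≥8); i<j, swap → 8 7 8 7 7 8 8 8 8 8 8 8 8
j→7, i→7; i≥j, return j=7. data = 8 7 8 7 7 8 8 8 8 8 8 8 8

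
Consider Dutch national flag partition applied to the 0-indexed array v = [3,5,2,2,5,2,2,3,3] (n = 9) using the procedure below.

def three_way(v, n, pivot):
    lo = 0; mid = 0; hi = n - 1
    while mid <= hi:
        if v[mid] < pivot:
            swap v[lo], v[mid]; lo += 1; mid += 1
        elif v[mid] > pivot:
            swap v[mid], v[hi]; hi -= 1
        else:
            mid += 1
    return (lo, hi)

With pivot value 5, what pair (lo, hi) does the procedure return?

pivot = 5; lo=0, mid=0, hi=8
v[mid]=3<5: swap v[0],v[0]; lo=1,mid=1 → [3,5,2,2,5,2,2,3,3]
v[mid]=5=5: mid=2
v[mid]=2<5: swap v[1],v[2]; lo=2,mid=3 → [3,2,5,2,5,2,2,3,3]
v[mid]=2<5: swap v[2],v[3]; lo=3,mid=4 → [3,2,2,5,5,2,2,3,3]
v[mid]=5=5: mid=5
v[mid]=2<5: swap v[3],v[5]; lo=4,mid=6 → [3,2,2,2,5,5,2,3,3]
v[mid]=2<5: swap v[4],v[6]; lo=5,mid=7 → [3,2,2,2,2,5,5,3,3]
v[mid]=3<5: swap v[5],v[7]; lo=6,mid=8 → [3,2,2,2,2,3,5,5,3]
v[mid]=3<5: swap v[6],v[8]; lo=7,mid=9 → [3,2,2,2,2,3,3,5,5]
end: lo=7, hi=8; v = [3,2,2,2,2,3,3,5,5]

(7, 8)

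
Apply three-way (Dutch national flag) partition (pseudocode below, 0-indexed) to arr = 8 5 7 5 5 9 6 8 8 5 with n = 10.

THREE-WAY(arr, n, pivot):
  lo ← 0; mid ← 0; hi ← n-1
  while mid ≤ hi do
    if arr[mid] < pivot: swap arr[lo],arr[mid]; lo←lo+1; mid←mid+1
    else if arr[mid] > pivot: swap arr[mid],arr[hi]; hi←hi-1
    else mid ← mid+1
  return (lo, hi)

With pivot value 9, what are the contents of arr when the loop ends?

pivot = 9; lo=0, mid=0, hi=9
arr[mid]=8<9: swap arr[0],arr[0]; lo=1,mid=1 → 8 5 7 5 5 9 6 8 8 5
arr[mid]=5<9: swap arr[1],arr[1]; lo=2,mid=2 → 8 5 7 5 5 9 6 8 8 5
arr[mid]=7<9: swap arr[2],arr[2]; lo=3,mid=3 → 8 5 7 5 5 9 6 8 8 5
arr[mid]=5<9: swap arr[3],arr[3]; lo=4,mid=4 → 8 5 7 5 5 9 6 8 8 5
arr[mid]=5<9: swap arr[4],arr[4]; lo=5,mid=5 → 8 5 7 5 5 9 6 8 8 5
arr[mid]=9=9: mid=6
arr[mid]=6<9: swap arr[5],arr[6]; lo=6,mid=7 → 8 5 7 5 5 6 9 8 8 5
arr[mid]=8<9: swap arr[6],arr[7]; lo=7,mid=8 → 8 5 7 5 5 6 8 9 8 5
arr[mid]=8<9: swap arr[7],arr[8]; lo=8,mid=9 → 8 5 7 5 5 6 8 8 9 5
arr[mid]=5<9: swap arr[8],arr[9]; lo=9,mid=10 → 8 5 7 5 5 6 8 8 5 9
end: lo=9, hi=9; arr = 8 5 7 5 5 6 8 8 5 9

8 5 7 5 5 6 8 8 5 9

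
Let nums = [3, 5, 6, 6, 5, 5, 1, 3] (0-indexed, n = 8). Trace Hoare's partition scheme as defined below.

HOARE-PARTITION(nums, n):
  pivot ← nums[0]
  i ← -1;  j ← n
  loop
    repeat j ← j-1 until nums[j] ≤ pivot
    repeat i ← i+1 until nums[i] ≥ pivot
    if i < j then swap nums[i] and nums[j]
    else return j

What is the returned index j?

1

pivot = nums[0] = 3; i = -1, j = 8
j→7 (nums[7]=3≤3), i→0 (nums[0]=3≥3); i<j, swap → [3, 5, 6, 6, 5, 5, 1, 3]
j→6 (nums[6]=1≤3), i→1 (nums[1]=5≥3); i<j, swap → [3, 1, 6, 6, 5, 5, 5, 3]
j→1, i→2; i≥j, return j=1. nums = [3, 1, 6, 6, 5, 5, 5, 3]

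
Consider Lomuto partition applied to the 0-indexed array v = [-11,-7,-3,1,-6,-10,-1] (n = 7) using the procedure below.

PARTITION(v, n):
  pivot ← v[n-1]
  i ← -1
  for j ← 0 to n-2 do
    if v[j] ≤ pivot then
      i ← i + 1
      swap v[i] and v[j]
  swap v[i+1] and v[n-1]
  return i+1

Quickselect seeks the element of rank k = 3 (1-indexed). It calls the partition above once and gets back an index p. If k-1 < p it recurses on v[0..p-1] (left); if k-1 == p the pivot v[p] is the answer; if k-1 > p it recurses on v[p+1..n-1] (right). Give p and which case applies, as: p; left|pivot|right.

pivot = v[6] = -1; i = -1
j=0: v[0]=-11 ≤ -1 → i=0, swap v[0],v[0] (no change) → [-11,-7,-3,1,-6,-10,-1]
j=1: v[1]=-7 ≤ -1 → i=1, swap v[1],v[1] (no change) → [-11,-7,-3,1,-6,-10,-1]
j=2: v[2]=-3 ≤ -1 → i=2, swap v[2],v[2] (no change) → [-11,-7,-3,1,-6,-10,-1]
j=3: v[3]=1 > -1 → no swap
j=4: v[4]=-6 ≤ -1 → i=3, swap v[3],v[4] → [-11,-7,-3,-6,1,-10,-1]
j=5: v[5]=-10 ≤ -1 → i=4, swap v[4],v[5] → [-11,-7,-3,-6,-10,1,-1]
final swap v[5],v[6] → [-11,-7,-3,-6,-10,-1,1]; return 5
p = 5; k-1 = 2 < 5 ⇒ left

5; left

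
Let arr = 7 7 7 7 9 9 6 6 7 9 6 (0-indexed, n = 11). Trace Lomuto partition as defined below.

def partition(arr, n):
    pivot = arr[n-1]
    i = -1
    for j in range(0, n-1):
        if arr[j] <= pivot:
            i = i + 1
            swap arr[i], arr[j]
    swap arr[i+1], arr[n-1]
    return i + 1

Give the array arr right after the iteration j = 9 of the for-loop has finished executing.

pivot = arr[10] = 6; i = -1
j=0: arr[0]=7 > 6 → no swap
j=1: arr[1]=7 > 6 → no swap
j=2: arr[2]=7 > 6 → no swap
j=3: arr[3]=7 > 6 → no swap
j=4: arr[4]=9 > 6 → no swap
j=5: arr[5]=9 > 6 → no swap
j=6: arr[6]=6 ≤ 6 → i=0, swap arr[0],arr[6] → 6 7 7 7 9 9 7 6 7 9 6
j=7: arr[7]=6 ≤ 6 → i=1, swap arr[1],arr[7] → 6 6 7 7 9 9 7 7 7 9 6
j=8: arr[8]=7 > 6 → no swap
j=9: arr[9]=9 > 6 → no swap
(after j=9) arr = 6 6 7 7 9 9 7 7 7 9 6

6 6 7 7 9 9 7 7 7 9 6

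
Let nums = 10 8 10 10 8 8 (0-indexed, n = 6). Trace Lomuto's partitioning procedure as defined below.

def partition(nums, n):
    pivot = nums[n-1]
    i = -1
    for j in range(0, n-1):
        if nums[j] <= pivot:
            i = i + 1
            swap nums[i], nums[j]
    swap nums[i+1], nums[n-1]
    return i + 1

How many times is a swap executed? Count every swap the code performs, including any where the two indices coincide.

3

pivot = nums[5] = 8; i = -1
j=0: nums[0]=10 > 8 → no swap
j=1: nums[1]=8 ≤ 8 → i=0, swap nums[0],nums[1] → 8 10 10 10 8 8
j=2: nums[2]=10 > 8 → no swap
j=3: nums[3]=10 > 8 → no swap
j=4: nums[4]=8 ≤ 8 → i=1, swap nums[1],nums[4] → 8 8 10 10 10 8
final swap nums[2],nums[5] → 8 8 8 10 10 10; return 2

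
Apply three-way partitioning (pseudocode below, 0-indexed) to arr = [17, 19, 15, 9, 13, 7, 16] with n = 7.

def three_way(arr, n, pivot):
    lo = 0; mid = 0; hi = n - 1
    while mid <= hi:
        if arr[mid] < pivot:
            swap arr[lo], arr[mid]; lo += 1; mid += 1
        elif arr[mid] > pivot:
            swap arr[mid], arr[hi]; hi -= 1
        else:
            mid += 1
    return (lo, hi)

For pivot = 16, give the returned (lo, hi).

(4, 4)

lo=0 mid=0 hi=6
17>16: swap(0,6), hi=5 ⇒ [16, 19, 15, 9, 13, 7, 17]
16=16: mid=1
19>16: swap(1,5), hi=4 ⇒ [16, 7, 15, 9, 13, 19, 17]
7<16: swap(0,1), lo=1 mid=2 ⇒ [7, 16, 15, 9, 13, 19, 17]
15<16: swap(1,2), lo=2 mid=3 ⇒ [7, 15, 16, 9, 13, 19, 17]
9<16: swap(2,3), lo=3 mid=4 ⇒ [7, 15, 9, 16, 13, 19, 17]
13<16: swap(3,4), lo=4 mid=5 ⇒ [7, 15, 9, 13, 16, 19, 17]
done. lo=4 hi=4; arr=[7, 15, 9, 13, 16, 19, 17]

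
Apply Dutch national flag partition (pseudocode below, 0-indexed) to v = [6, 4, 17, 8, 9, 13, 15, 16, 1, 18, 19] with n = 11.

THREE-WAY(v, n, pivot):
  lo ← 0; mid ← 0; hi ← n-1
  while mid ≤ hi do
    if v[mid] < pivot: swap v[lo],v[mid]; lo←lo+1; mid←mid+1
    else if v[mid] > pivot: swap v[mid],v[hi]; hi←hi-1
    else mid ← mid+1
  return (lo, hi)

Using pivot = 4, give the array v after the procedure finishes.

[1, 4, 8, 9, 13, 15, 16, 17, 18, 19, 6]

lo=0 mid=0 hi=10
6>4: swap(0,10), hi=9 ⇒ [19, 4, 17, 8, 9, 13, 15, 16, 1, 18, 6]
19>4: swap(0,9), hi=8 ⇒ [18, 4, 17, 8, 9, 13, 15, 16, 1, 19, 6]
18>4: swap(0,8), hi=7 ⇒ [1, 4, 17, 8, 9, 13, 15, 16, 18, 19, 6]
1<4: swap(0,0), lo=1 mid=1 ⇒ [1, 4, 17, 8, 9, 13, 15, 16, 18, 19, 6]
4=4: mid=2
17>4: swap(2,7), hi=6 ⇒ [1, 4, 16, 8, 9, 13, 15, 17, 18, 19, 6]
16>4: swap(2,6), hi=5 ⇒ [1, 4, 15, 8, 9, 13, 16, 17, 18, 19, 6]
15>4: swap(2,5), hi=4 ⇒ [1, 4, 13, 8, 9, 15, 16, 17, 18, 19, 6]
13>4: swap(2,4), hi=3 ⇒ [1, 4, 9, 8, 13, 15, 16, 17, 18, 19, 6]
9>4: swap(2,3), hi=2 ⇒ [1, 4, 8, 9, 13, 15, 16, 17, 18, 19, 6]
8>4: swap(2,2), hi=1 ⇒ [1, 4, 8, 9, 13, 15, 16, 17, 18, 19, 6]
done. lo=1 hi=1; v=[1, 4, 8, 9, 13, 15, 16, 17, 18, 19, 6]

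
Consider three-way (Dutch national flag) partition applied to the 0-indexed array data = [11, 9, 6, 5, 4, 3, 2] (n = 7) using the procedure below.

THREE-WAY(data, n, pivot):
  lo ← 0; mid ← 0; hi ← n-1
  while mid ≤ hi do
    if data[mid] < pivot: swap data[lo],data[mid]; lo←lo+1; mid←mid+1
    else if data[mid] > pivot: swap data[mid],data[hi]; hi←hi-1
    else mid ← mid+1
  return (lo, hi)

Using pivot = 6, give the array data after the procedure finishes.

[2, 3, 5, 4, 6, 9, 11]

pivot = 6; lo=0, mid=0, hi=6
data[mid]=11>6: swap data[0],data[6]; hi=5 → [2, 9, 6, 5, 4, 3, 11]
data[mid]=2<6: swap data[0],data[0]; lo=1,mid=1 → [2, 9, 6, 5, 4, 3, 11]
data[mid]=9>6: swap data[1],data[5]; hi=4 → [2, 3, 6, 5, 4, 9, 11]
data[mid]=3<6: swap data[1],data[1]; lo=2,mid=2 → [2, 3, 6, 5, 4, 9, 11]
data[mid]=6=6: mid=3
data[mid]=5<6: swap data[2],data[3]; lo=3,mid=4 → [2, 3, 5, 6, 4, 9, 11]
data[mid]=4<6: swap data[3],data[4]; lo=4,mid=5 → [2, 3, 5, 4, 6, 9, 11]
end: lo=4, hi=4; data = [2, 3, 5, 4, 6, 9, 11]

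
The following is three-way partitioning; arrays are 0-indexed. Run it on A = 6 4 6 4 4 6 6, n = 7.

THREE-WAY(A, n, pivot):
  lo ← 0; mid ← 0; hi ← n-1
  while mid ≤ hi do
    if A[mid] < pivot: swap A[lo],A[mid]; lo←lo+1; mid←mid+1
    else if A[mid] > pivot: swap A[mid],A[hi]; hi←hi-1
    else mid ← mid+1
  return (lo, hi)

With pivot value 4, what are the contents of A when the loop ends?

pivot = 4; lo=0, mid=0, hi=6
A[mid]=6>4: swap A[0],A[6]; hi=5 → 6 4 6 4 4 6 6
A[mid]=6>4: swap A[0],A[5]; hi=4 → 6 4 6 4 4 6 6
A[mid]=6>4: swap A[0],A[4]; hi=3 → 4 4 6 4 6 6 6
A[mid]=4=4: mid=1
A[mid]=4=4: mid=2
A[mid]=6>4: swap A[2],A[3]; hi=2 → 4 4 4 6 6 6 6
A[mid]=4=4: mid=3
end: lo=0, hi=2; A = 4 4 4 6 6 6 6

4 4 4 6 6 6 6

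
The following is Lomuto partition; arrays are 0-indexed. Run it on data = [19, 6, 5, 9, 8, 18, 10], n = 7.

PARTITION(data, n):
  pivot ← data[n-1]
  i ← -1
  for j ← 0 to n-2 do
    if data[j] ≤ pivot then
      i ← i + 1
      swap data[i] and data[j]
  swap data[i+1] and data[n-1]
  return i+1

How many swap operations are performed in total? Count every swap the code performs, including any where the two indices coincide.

pivot=10, i=-1
j=0: 19>10, skip
j=1: 6≤10, i=0, swap(0,1) ⇒ [6, 19, 5, 9, 8, 18, 10]
j=2: 5≤10, i=1, swap(1,2) ⇒ [6, 5, 19, 9, 8, 18, 10]
j=3: 9≤10, i=2, swap(2,3) ⇒ [6, 5, 9, 19, 8, 18, 10]
j=4: 8≤10, i=3, swap(3,4) ⇒ [6, 5, 9, 8, 19, 18, 10]
j=5: 18>10, skip
swap(4,6) ⇒ [6, 5, 9, 8, 10, 18, 19]; return 4

5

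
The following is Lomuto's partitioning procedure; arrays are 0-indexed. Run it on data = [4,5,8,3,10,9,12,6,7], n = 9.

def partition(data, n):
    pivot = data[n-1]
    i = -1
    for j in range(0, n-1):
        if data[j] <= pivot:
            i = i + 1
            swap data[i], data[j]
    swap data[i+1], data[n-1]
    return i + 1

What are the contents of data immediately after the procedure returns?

pivot=7, i=-1
j=0: 4≤7, i=0, swap(0,0) ⇒ [4,5,8,3,10,9,12,6,7]
j=1: 5≤7, i=1, swap(1,1) ⇒ [4,5,8,3,10,9,12,6,7]
j=2: 8>7, skip
j=3: 3≤7, i=2, swap(2,3) ⇒ [4,5,3,8,10,9,12,6,7]
j=4: 10>7, skip
j=5: 9>7, skip
j=6: 12>7, skip
j=7: 6≤7, i=3, swap(3,7) ⇒ [4,5,3,6,10,9,12,8,7]
swap(4,8) ⇒ [4,5,3,6,7,9,12,8,10]; return 4

[4,5,3,6,7,9,12,8,10]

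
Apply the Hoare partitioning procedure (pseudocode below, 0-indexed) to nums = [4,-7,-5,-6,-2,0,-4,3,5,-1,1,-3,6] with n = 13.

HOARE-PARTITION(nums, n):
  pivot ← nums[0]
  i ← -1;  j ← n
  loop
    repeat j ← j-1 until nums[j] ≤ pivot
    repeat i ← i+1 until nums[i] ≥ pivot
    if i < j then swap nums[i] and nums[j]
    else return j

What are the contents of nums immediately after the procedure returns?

pivot=4
j stops at 11 (-3), i stops at 0 (4); swap ⇒ [-3,-7,-5,-6,-2,0,-4,3,5,-1,1,4,6]
j stops at 10 (1), i stops at 8 (5); swap ⇒ [-3,-7,-5,-6,-2,0,-4,3,1,-1,5,4,6]
j stops at 9, i stops at 10; i≥j ⇒ return 9. nums=[-3,-7,-5,-6,-2,0,-4,3,1,-1,5,4,6]

[-3,-7,-5,-6,-2,0,-4,3,1,-1,5,4,6]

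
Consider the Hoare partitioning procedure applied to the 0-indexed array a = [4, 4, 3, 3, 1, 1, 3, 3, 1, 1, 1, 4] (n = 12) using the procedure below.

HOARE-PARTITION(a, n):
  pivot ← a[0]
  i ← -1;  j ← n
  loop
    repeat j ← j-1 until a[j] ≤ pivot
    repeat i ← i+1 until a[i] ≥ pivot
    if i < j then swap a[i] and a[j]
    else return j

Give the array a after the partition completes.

pivot = a[0] = 4; i = -1, j = 12
j→11 (a[11]=4≤4), i→0 (a[0]=4≥4); i<j, swap → [4, 4, 3, 3, 1, 1, 3, 3, 1, 1, 1, 4]
j→10 (a[10]=1≤4), i→1 (a[1]=4≥4); i<j, swap → [4, 1, 3, 3, 1, 1, 3, 3, 1, 1, 4, 4]
j→9, i→10; i≥j, return j=9. a = [4, 1, 3, 3, 1, 1, 3, 3, 1, 1, 4, 4]

[4, 1, 3, 3, 1, 1, 3, 3, 1, 1, 4, 4]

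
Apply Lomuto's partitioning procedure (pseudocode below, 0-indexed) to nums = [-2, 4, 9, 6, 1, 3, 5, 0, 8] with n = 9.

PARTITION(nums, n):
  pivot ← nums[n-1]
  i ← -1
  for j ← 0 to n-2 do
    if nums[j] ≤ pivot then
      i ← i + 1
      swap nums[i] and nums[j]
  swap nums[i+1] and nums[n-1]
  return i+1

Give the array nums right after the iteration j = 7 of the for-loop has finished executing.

[-2, 4, 6, 1, 3, 5, 0, 9, 8]

pivot=8, i=-1
j=0: -2≤8, i=0, swap(0,0) ⇒ [-2, 4, 9, 6, 1, 3, 5, 0, 8]
j=1: 4≤8, i=1, swap(1,1) ⇒ [-2, 4, 9, 6, 1, 3, 5, 0, 8]
j=2: 9>8, skip
j=3: 6≤8, i=2, swap(2,3) ⇒ [-2, 4, 6, 9, 1, 3, 5, 0, 8]
j=4: 1≤8, i=3, swap(3,4) ⇒ [-2, 4, 6, 1, 9, 3, 5, 0, 8]
j=5: 3≤8, i=4, swap(4,5) ⇒ [-2, 4, 6, 1, 3, 9, 5, 0, 8]
j=6: 5≤8, i=5, swap(5,6) ⇒ [-2, 4, 6, 1, 3, 5, 9, 0, 8]
j=7: 0≤8, i=6, swap(6,7) ⇒ [-2, 4, 6, 1, 3, 5, 0, 9, 8]
(after j=7) nums = [-2, 4, 6, 1, 3, 5, 0, 9, 8]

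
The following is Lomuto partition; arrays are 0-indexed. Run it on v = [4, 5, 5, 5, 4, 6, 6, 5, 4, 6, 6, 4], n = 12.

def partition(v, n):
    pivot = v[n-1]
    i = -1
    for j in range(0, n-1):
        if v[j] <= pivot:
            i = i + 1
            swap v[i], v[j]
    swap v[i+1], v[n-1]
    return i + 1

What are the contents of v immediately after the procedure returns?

pivot=4, i=-1
j=0: 4≤4, i=0, swap(0,0) ⇒ [4, 5, 5, 5, 4, 6, 6, 5, 4, 6, 6, 4]
j=1: 5>4, skip
j=2: 5>4, skip
j=3: 5>4, skip
j=4: 4≤4, i=1, swap(1,4) ⇒ [4, 4, 5, 5, 5, 6, 6, 5, 4, 6, 6, 4]
j=5: 6>4, skip
j=6: 6>4, skip
j=7: 5>4, skip
j=8: 4≤4, i=2, swap(2,8) ⇒ [4, 4, 4, 5, 5, 6, 6, 5, 5, 6, 6, 4]
j=9: 6>4, skip
j=10: 6>4, skip
swap(3,11) ⇒ [4, 4, 4, 4, 5, 6, 6, 5, 5, 6, 6, 5]; return 3

[4, 4, 4, 4, 5, 6, 6, 5, 5, 6, 6, 5]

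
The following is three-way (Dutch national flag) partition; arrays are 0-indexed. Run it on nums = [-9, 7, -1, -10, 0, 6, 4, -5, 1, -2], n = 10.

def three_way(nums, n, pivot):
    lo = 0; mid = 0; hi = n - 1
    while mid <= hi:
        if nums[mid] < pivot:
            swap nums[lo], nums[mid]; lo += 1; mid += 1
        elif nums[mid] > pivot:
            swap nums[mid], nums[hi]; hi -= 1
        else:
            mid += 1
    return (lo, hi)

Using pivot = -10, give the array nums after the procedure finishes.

lo=0 mid=0 hi=9
-9>-10: swap(0,9), hi=8 ⇒ [-2, 7, -1, -10, 0, 6, 4, -5, 1, -9]
-2>-10: swap(0,8), hi=7 ⇒ [1, 7, -1, -10, 0, 6, 4, -5, -2, -9]
1>-10: swap(0,7), hi=6 ⇒ [-5, 7, -1, -10, 0, 6, 4, 1, -2, -9]
-5>-10: swap(0,6), hi=5 ⇒ [4, 7, -1, -10, 0, 6, -5, 1, -2, -9]
4>-10: swap(0,5), hi=4 ⇒ [6, 7, -1, -10, 0, 4, -5, 1, -2, -9]
6>-10: swap(0,4), hi=3 ⇒ [0, 7, -1, -10, 6, 4, -5, 1, -2, -9]
0>-10: swap(0,3), hi=2 ⇒ [-10, 7, -1, 0, 6, 4, -5, 1, -2, -9]
-10=-10: mid=1
7>-10: swap(1,2), hi=1 ⇒ [-10, -1, 7, 0, 6, 4, -5, 1, -2, -9]
-1>-10: swap(1,1), hi=0 ⇒ [-10, -1, 7, 0, 6, 4, -5, 1, -2, -9]
done. lo=0 hi=0; nums=[-10, -1, 7, 0, 6, 4, -5, 1, -2, -9]

[-10, -1, 7, 0, 6, 4, -5, 1, -2, -9]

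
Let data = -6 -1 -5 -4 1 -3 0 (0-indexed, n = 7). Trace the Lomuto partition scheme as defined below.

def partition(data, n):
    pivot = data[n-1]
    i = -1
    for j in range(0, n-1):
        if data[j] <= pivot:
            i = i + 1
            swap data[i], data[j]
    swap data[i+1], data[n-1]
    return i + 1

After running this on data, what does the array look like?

-6 -1 -5 -4 -3 0 1

pivot=0, i=-1
j=0: -6≤0, i=0, swap(0,0) ⇒ -6 -1 -5 -4 1 -3 0
j=1: -1≤0, i=1, swap(1,1) ⇒ -6 -1 -5 -4 1 -3 0
j=2: -5≤0, i=2, swap(2,2) ⇒ -6 -1 -5 -4 1 -3 0
j=3: -4≤0, i=3, swap(3,3) ⇒ -6 -1 -5 -4 1 -3 0
j=4: 1>0, skip
j=5: -3≤0, i=4, swap(4,5) ⇒ -6 -1 -5 -4 -3 1 0
swap(5,6) ⇒ -6 -1 -5 -4 -3 0 1; return 5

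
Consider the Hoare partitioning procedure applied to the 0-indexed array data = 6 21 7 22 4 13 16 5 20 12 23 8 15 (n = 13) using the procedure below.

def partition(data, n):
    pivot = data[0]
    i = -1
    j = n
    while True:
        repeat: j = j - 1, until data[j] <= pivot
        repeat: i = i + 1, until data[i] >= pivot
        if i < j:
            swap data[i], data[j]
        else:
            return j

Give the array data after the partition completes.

pivot=6
j stops at 7 (5), i stops at 0 (6); swap ⇒ 5 21 7 22 4 13 16 6 20 12 23 8 15
j stops at 4 (4), i stops at 1 (21); swap ⇒ 5 4 7 22 21 13 16 6 20 12 23 8 15
j stops at 1, i stops at 2; i≥j ⇒ return 1. data=5 4 7 22 21 13 16 6 20 12 23 8 15

5 4 7 22 21 13 16 6 20 12 23 8 15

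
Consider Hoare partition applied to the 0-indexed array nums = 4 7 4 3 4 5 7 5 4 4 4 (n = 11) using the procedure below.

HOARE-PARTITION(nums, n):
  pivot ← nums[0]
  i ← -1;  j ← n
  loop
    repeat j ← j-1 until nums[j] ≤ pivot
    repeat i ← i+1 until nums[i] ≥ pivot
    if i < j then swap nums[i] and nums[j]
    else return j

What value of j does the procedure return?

pivot = nums[0] = 4; i = -1, j = 11
j→10 (nums[10]=4≤4), i→0 (nums[0]=4≥4); i<j, swap → 4 7 4 3 4 5 7 5 4 4 4
j→9 (nums[9]=4≤4), i→1 (nums[1]=7≥4); i<j, swap → 4 4 4 3 4 5 7 5 4 7 4
j→8 (nums[8]=4≤4), i→2 (nums[2]=4≥4); i<j, swap → 4 4 4 3 4 5 7 5 4 7 4
j→4, i→4; i≥j, return j=4. nums = 4 4 4 3 4 5 7 5 4 7 4

4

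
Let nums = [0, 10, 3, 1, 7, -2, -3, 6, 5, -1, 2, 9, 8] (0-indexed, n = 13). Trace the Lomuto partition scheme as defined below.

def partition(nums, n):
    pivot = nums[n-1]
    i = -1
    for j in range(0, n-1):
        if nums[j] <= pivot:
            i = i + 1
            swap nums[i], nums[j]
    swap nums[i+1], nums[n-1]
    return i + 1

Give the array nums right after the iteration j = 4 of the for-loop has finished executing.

[0, 3, 1, 7, 10, -2, -3, 6, 5, -1, 2, 9, 8]

pivot=8, i=-1
j=0: 0≤8, i=0, swap(0,0) ⇒ [0, 10, 3, 1, 7, -2, -3, 6, 5, -1, 2, 9, 8]
j=1: 10>8, skip
j=2: 3≤8, i=1, swap(1,2) ⇒ [0, 3, 10, 1, 7, -2, -3, 6, 5, -1, 2, 9, 8]
j=3: 1≤8, i=2, swap(2,3) ⇒ [0, 3, 1, 10, 7, -2, -3, 6, 5, -1, 2, 9, 8]
j=4: 7≤8, i=3, swap(3,4) ⇒ [0, 3, 1, 7, 10, -2, -3, 6, 5, -1, 2, 9, 8]
(after j=4) nums = [0, 3, 1, 7, 10, -2, -3, 6, 5, -1, 2, 9, 8]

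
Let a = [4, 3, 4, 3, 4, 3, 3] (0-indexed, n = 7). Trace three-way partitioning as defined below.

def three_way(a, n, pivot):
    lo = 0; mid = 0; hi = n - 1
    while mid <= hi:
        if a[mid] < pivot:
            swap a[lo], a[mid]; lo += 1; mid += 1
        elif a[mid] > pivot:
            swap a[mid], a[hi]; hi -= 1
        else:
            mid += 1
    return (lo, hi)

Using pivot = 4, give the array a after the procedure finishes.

pivot = 4; lo=0, mid=0, hi=6
a[mid]=4=4: mid=1
a[mid]=3<4: swap a[0],a[1]; lo=1,mid=2 → [3, 4, 4, 3, 4, 3, 3]
a[mid]=4=4: mid=3
a[mid]=3<4: swap a[1],a[3]; lo=2,mid=4 → [3, 3, 4, 4, 4, 3, 3]
a[mid]=4=4: mid=5
a[mid]=3<4: swap a[2],a[5]; lo=3,mid=6 → [3, 3, 3, 4, 4, 4, 3]
a[mid]=3<4: swap a[3],a[6]; lo=4,mid=7 → [3, 3, 3, 3, 4, 4, 4]
end: lo=4, hi=6; a = [3, 3, 3, 3, 4, 4, 4]

[3, 3, 3, 3, 4, 4, 4]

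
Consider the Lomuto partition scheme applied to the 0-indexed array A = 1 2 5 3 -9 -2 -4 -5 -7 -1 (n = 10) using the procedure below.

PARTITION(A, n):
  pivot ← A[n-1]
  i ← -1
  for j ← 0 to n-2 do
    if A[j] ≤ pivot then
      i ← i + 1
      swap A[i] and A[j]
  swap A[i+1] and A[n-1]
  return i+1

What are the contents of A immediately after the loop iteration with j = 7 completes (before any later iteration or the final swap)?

pivot=-1, i=-1
j=0: 1>-1, skip
j=1: 2>-1, skip
j=2: 5>-1, skip
j=3: 3>-1, skip
j=4: -9≤-1, i=0, swap(0,4) ⇒ -9 2 5 3 1 -2 -4 -5 -7 -1
j=5: -2≤-1, i=1, swap(1,5) ⇒ -9 -2 5 3 1 2 -4 -5 -7 -1
j=6: -4≤-1, i=2, swap(2,6) ⇒ -9 -2 -4 3 1 2 5 -5 -7 -1
j=7: -5≤-1, i=3, swap(3,7) ⇒ -9 -2 -4 -5 1 2 5 3 -7 -1
(after j=7) A = -9 -2 -4 -5 1 2 5 3 -7 -1

-9 -2 -4 -5 1 2 5 3 -7 -1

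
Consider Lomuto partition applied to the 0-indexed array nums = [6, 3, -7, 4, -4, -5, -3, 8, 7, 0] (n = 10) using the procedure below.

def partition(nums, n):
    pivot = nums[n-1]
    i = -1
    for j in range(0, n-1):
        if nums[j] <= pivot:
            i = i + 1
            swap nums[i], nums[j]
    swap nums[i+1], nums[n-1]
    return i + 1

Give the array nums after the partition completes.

pivot=0, i=-1
j=0: 6>0, skip
j=1: 3>0, skip
j=2: -7≤0, i=0, swap(0,2) ⇒ [-7, 3, 6, 4, -4, -5, -3, 8, 7, 0]
j=3: 4>0, skip
j=4: -4≤0, i=1, swap(1,4) ⇒ [-7, -4, 6, 4, 3, -5, -3, 8, 7, 0]
j=5: -5≤0, i=2, swap(2,5) ⇒ [-7, -4, -5, 4, 3, 6, -3, 8, 7, 0]
j=6: -3≤0, i=3, swap(3,6) ⇒ [-7, -4, -5, -3, 3, 6, 4, 8, 7, 0]
j=7: 8>0, skip
j=8: 7>0, skip
swap(4,9) ⇒ [-7, -4, -5, -3, 0, 6, 4, 8, 7, 3]; return 4

[-7, -4, -5, -3, 0, 6, 4, 8, 7, 3]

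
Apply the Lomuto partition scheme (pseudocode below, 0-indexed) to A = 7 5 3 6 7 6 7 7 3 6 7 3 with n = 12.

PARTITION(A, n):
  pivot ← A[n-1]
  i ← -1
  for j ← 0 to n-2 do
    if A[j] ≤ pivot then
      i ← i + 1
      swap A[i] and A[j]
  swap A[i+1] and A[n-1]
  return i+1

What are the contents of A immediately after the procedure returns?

pivot = A[11] = 3; i = -1
j=0: A[0]=7 > 3 → no swap
j=1: A[1]=5 > 3 → no swap
j=2: A[2]=3 ≤ 3 → i=0, swap A[0],A[2] → 3 5 7 6 7 6 7 7 3 6 7 3
j=3: A[3]=6 > 3 → no swap
j=4: A[4]=7 > 3 → no swap
j=5: A[5]=6 > 3 → no swap
j=6: A[6]=7 > 3 → no swap
j=7: A[7]=7 > 3 → no swap
j=8: A[8]=3 ≤ 3 → i=1, swap A[1],A[8] → 3 3 7 6 7 6 7 7 5 6 7 3
j=9: A[9]=6 > 3 → no swap
j=10: A[10]=7 > 3 → no swap
final swap A[2],A[11] → 3 3 3 6 7 6 7 7 5 6 7 7; return 2

3 3 3 6 7 6 7 7 5 6 7 7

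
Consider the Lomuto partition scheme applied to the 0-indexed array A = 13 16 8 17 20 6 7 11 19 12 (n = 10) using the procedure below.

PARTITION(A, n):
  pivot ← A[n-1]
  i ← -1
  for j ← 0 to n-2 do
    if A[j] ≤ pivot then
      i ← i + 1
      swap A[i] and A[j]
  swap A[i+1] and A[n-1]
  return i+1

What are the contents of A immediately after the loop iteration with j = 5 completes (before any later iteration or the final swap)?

8 6 13 17 20 16 7 11 19 12

pivot = A[9] = 12; i = -1
j=0: A[0]=13 > 12 → no swap
j=1: A[1]=16 > 12 → no swap
j=2: A[2]=8 ≤ 12 → i=0, swap A[0],A[2] → 8 16 13 17 20 6 7 11 19 12
j=3: A[3]=17 > 12 → no swap
j=4: A[4]=20 > 12 → no swap
j=5: A[5]=6 ≤ 12 → i=1, swap A[1],A[5] → 8 6 13 17 20 16 7 11 19 12
(after j=5) A = 8 6 13 17 20 16 7 11 19 12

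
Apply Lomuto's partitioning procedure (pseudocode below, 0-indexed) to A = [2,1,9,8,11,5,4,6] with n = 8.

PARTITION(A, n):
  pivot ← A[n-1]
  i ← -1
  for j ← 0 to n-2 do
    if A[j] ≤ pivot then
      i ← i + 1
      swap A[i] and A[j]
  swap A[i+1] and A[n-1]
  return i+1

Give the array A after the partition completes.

[2,1,5,4,6,9,8,11]

pivot=6, i=-1
j=0: 2≤6, i=0, swap(0,0) ⇒ [2,1,9,8,11,5,4,6]
j=1: 1≤6, i=1, swap(1,1) ⇒ [2,1,9,8,11,5,4,6]
j=2: 9>6, skip
j=3: 8>6, skip
j=4: 11>6, skip
j=5: 5≤6, i=2, swap(2,5) ⇒ [2,1,5,8,11,9,4,6]
j=6: 4≤6, i=3, swap(3,6) ⇒ [2,1,5,4,11,9,8,6]
swap(4,7) ⇒ [2,1,5,4,6,9,8,11]; return 4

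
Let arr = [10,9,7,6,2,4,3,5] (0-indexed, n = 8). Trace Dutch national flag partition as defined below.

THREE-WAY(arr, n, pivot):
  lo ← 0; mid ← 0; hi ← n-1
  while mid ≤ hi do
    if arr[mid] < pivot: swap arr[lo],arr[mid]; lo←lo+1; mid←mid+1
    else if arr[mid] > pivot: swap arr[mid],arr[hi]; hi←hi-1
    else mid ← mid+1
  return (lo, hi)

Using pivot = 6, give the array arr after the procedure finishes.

pivot = 6; lo=0, mid=0, hi=7
arr[mid]=10>6: swap arr[0],arr[7]; hi=6 → [5,9,7,6,2,4,3,10]
arr[mid]=5<6: swap arr[0],arr[0]; lo=1,mid=1 → [5,9,7,6,2,4,3,10]
arr[mid]=9>6: swap arr[1],arr[6]; hi=5 → [5,3,7,6,2,4,9,10]
arr[mid]=3<6: swap arr[1],arr[1]; lo=2,mid=2 → [5,3,7,6,2,4,9,10]
arr[mid]=7>6: swap arr[2],arr[5]; hi=4 → [5,3,4,6,2,7,9,10]
arr[mid]=4<6: swap arr[2],arr[2]; lo=3,mid=3 → [5,3,4,6,2,7,9,10]
arr[mid]=6=6: mid=4
arr[mid]=2<6: swap arr[3],arr[4]; lo=4,mid=5 → [5,3,4,2,6,7,9,10]
end: lo=4, hi=4; arr = [5,3,4,2,6,7,9,10]

[5,3,4,2,6,7,9,10]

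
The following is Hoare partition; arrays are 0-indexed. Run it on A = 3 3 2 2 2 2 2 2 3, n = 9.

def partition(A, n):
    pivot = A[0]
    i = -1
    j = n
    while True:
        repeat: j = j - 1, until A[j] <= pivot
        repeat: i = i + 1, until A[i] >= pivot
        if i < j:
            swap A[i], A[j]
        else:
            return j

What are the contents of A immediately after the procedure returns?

pivot = A[0] = 3; i = -1, j = 9
j→8 (A[8]=3≤3), i→0 (A[0]=3≥3); i<j, swap → 3 3 2 2 2 2 2 2 3
j→7 (A[7]=2≤3), i→1 (A[1]=3≥3); i<j, swap → 3 2 2 2 2 2 2 3 3
j→6, i→7; i≥j, return j=6. A = 3 2 2 2 2 2 2 3 3

3 2 2 2 2 2 2 3 3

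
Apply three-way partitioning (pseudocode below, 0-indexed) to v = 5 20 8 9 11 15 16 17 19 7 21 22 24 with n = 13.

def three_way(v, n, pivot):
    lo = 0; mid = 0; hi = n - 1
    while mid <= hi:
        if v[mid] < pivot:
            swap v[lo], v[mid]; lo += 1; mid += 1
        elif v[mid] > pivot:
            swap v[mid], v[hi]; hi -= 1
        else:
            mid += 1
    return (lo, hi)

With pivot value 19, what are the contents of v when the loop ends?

pivot = 19; lo=0, mid=0, hi=12
v[mid]=5<19: swap v[0],v[0]; lo=1,mid=1 → 5 20 8 9 11 15 16 17 19 7 21 22 24
v[mid]=20>19: swap v[1],v[12]; hi=11 → 5 24 8 9 11 15 16 17 19 7 21 22 20
v[mid]=24>19: swap v[1],v[11]; hi=10 → 5 22 8 9 11 15 16 17 19 7 21 24 20
v[mid]=22>19: swap v[1],v[10]; hi=9 → 5 21 8 9 11 15 16 17 19 7 22 24 20
v[mid]=21>19: swap v[1],v[9]; hi=8 → 5 7 8 9 11 15 16 17 19 21 22 24 20
v[mid]=7<19: swap v[1],v[1]; lo=2,mid=2 → 5 7 8 9 11 15 16 17 19 21 22 24 20
v[mid]=8<19: swap v[2],v[2]; lo=3,mid=3 → 5 7 8 9 11 15 16 17 19 21 22 24 20
v[mid]=9<19: swap v[3],v[3]; lo=4,mid=4 → 5 7 8 9 11 15 16 17 19 21 22 24 20
v[mid]=11<19: swap v[4],v[4]; lo=5,mid=5 → 5 7 8 9 11 15 16 17 19 21 22 24 20
v[mid]=15<19: swap v[5],v[5]; lo=6,mid=6 → 5 7 8 9 11 15 16 17 19 21 22 24 20
v[mid]=16<19: swap v[6],v[6]; lo=7,mid=7 → 5 7 8 9 11 15 16 17 19 21 22 24 20
v[mid]=17<19: swap v[7],v[7]; lo=8,mid=8 → 5 7 8 9 11 15 16 17 19 21 22 24 20
v[mid]=19=19: mid=9
end: lo=8, hi=8; v = 5 7 8 9 11 15 16 17 19 21 22 24 20

5 7 8 9 11 15 16 17 19 21 22 24 20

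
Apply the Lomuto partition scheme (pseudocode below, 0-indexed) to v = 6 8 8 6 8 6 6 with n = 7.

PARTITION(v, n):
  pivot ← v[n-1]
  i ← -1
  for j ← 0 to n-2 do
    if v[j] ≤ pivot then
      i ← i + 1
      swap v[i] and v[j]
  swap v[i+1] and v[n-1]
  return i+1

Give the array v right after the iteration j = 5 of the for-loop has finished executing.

6 6 6 8 8 8 6

pivot = v[6] = 6; i = -1
j=0: v[0]=6 ≤ 6 → i=0, swap v[0],v[0] (no change) → 6 8 8 6 8 6 6
j=1: v[1]=8 > 6 → no swap
j=2: v[2]=8 > 6 → no swap
j=3: v[3]=6 ≤ 6 → i=1, swap v[1],v[3] → 6 6 8 8 8 6 6
j=4: v[4]=8 > 6 → no swap
j=5: v[5]=6 ≤ 6 → i=2, swap v[2],v[5] → 6 6 6 8 8 8 6
(after j=5) v = 6 6 6 8 8 8 6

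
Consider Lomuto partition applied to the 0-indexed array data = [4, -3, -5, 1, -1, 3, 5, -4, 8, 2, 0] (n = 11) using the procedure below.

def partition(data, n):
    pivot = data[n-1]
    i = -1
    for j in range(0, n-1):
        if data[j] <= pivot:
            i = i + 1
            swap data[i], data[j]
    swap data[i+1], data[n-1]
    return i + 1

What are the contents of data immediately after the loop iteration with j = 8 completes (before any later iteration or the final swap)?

[-3, -5, -1, -4, 4, 3, 5, 1, 8, 2, 0]

pivot=0, i=-1
j=0: 4>0, skip
j=1: -3≤0, i=0, swap(0,1) ⇒ [-3, 4, -5, 1, -1, 3, 5, -4, 8, 2, 0]
j=2: -5≤0, i=1, swap(1,2) ⇒ [-3, -5, 4, 1, -1, 3, 5, -4, 8, 2, 0]
j=3: 1>0, skip
j=4: -1≤0, i=2, swap(2,4) ⇒ [-3, -5, -1, 1, 4, 3, 5, -4, 8, 2, 0]
j=5: 3>0, skip
j=6: 5>0, skip
j=7: -4≤0, i=3, swap(3,7) ⇒ [-3, -5, -1, -4, 4, 3, 5, 1, 8, 2, 0]
j=8: 8>0, skip
(after j=8) data = [-3, -5, -1, -4, 4, 3, 5, 1, 8, 2, 0]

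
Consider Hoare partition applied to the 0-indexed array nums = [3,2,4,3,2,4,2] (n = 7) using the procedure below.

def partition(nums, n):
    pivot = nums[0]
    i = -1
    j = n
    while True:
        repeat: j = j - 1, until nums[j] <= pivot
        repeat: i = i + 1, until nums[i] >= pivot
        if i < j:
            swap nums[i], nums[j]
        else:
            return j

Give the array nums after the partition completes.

pivot = nums[0] = 3; i = -1, j = 7
j→6 (nums[6]=2≤3), i→0 (nums[0]=3≥3); i<j, swap → [2,2,4,3,2,4,3]
j→4 (nums[4]=2≤3), i→2 (nums[2]=4≥3); i<j, swap → [2,2,2,3,4,4,3]
j→3, i→3; i≥j, return j=3. nums = [2,2,2,3,4,4,3]

[2,2,2,3,4,4,3]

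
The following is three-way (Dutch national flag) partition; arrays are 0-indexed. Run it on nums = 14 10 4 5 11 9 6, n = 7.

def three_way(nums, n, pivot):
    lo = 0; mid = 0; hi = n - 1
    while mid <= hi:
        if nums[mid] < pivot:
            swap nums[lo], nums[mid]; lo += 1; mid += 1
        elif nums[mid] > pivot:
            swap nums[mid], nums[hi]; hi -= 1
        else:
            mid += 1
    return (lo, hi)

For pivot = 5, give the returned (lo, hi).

(1, 1)

pivot = 5; lo=0, mid=0, hi=6
nums[mid]=14>5: swap nums[0],nums[6]; hi=5 → 6 10 4 5 11 9 14
nums[mid]=6>5: swap nums[0],nums[5]; hi=4 → 9 10 4 5 11 6 14
nums[mid]=9>5: swap nums[0],nums[4]; hi=3 → 11 10 4 5 9 6 14
nums[mid]=11>5: swap nums[0],nums[3]; hi=2 → 5 10 4 11 9 6 14
nums[mid]=5=5: mid=1
nums[mid]=10>5: swap nums[1],nums[2]; hi=1 → 5 4 10 11 9 6 14
nums[mid]=4<5: swap nums[0],nums[1]; lo=1,mid=2 → 4 5 10 11 9 6 14
end: lo=1, hi=1; nums = 4 5 10 11 9 6 14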